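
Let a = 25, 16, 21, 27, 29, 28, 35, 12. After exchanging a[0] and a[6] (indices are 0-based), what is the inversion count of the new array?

Positions 0 and 6 hold 25 and 35; after swapping, the array is [35, 16, 21, 27, 29, 28, 25, 12].
Count, for each position, how many later elements it exceeds:
35: 7
16: 1
21: 1
27: 2
29: 3
28: 2
25: 1
12: 0
Sum: 7 + 1 + 1 + 2 + 3 + 2 + 1 + 0 = 17

17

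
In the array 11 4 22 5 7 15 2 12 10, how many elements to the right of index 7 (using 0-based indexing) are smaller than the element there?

1

The element at index 7 is 12.
Elements after it: 10
Those smaller than 12: 10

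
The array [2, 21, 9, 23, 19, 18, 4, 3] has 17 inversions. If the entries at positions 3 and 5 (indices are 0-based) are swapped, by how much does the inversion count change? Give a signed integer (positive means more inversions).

-3

Positions 3 and 5 hold 23 and 18; after swapping, the array is [2, 21, 9, 18, 19, 23, 4, 3].
Count, for each position, how many later elements it exceeds:
2 → none → 0
21 → 9, 18, 19, 4, 3 → 5
9 → 4, 3 → 2
18 → 4, 3 → 2
19 → 4, 3 → 2
23 → 4, 3 → 2
4 → 3 → 1
3 → none → 0
Sum: 0 + 5 + 2 + 2 + 2 + 2 + 1 + 0 = 14
Change: 14 − 17 = -3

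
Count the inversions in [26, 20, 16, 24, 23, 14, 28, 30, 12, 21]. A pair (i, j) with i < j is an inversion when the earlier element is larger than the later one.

24 inversions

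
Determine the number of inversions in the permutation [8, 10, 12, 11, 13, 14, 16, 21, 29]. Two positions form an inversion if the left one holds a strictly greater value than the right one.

Out-of-order pairs: 1

Element-by-element contributions:
8: 0
10: 0
12: 1
11: 0
13: 0
14: 0
16: 0
21: 0
29: 0
Sum: 0 + 0 + 1 + 0 + 0 + 0 + 0 + 0 + 0 = 1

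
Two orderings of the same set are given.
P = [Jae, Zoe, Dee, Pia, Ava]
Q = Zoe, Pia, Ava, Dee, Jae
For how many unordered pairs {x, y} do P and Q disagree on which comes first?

Assign each item its position (1..5) in the first ordering, then rewrite the second ordering as that position sequence:
positions: Jae→1, Zoe→2, Dee→3, Pia→4, Ava→5
second ordering as positions: [2, 4, 5, 3, 1]
Discordant pairs = inversions in this position sequence.
2: 1 → 1
4: 3, 1 → 2
5: 3, 1 → 2
3: 1 → 1
1: 0
Total: 1 + 2 + 2 + 1 + 0 = 6

6 disagreeing pairs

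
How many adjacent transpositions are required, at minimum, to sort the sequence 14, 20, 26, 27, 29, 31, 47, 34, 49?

There is 1 swap.

Each adjacent swap fixes exactly one inversion, so the minimum swap count equals the number of inversions.
Count inversions — for each element, later elements that are smaller:
14: none → 0
20: none → 0
26: none → 0
27: none → 0
29: none → 0
31: none → 0
47: 34 → 1
34: none → 0
49: none → 0
Total inversions: 0 + 0 + 0 + 0 + 0 + 0 + 1 + 0 + 0 = 1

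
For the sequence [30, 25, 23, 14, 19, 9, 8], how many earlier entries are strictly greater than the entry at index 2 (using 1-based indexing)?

The element at index 2 is 25.
Elements before it: 30
Those larger than 25: 30

1 such element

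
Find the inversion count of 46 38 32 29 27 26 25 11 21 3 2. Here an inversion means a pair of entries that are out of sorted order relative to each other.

54 inversions

Element-by-element contributions:
46 → 38, 32, 29, 27, 26, 25, 11, 21, 3, 2 → 10
38 → 32, 29, 27, 26, 25, 11, 21, 3, 2 → 9
32 → 29, 27, 26, 25, 11, 21, 3, 2 → 8
29 → 27, 26, 25, 11, 21, 3, 2 → 7
27 → 26, 25, 11, 21, 3, 2 → 6
26 → 25, 11, 21, 3, 2 → 5
25 → 11, 21, 3, 2 → 4
11 → 3, 2 → 2
21 → 3, 2 → 2
3 → 2 → 1
2 → none → 0
Sum: 10 + 9 + 8 + 7 + 6 + 5 + 4 + 2 + 2 + 1 + 0 = 54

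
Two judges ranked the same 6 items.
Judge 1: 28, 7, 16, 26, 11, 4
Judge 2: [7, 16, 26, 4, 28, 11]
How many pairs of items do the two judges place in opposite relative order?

There are 5 discordant pairs.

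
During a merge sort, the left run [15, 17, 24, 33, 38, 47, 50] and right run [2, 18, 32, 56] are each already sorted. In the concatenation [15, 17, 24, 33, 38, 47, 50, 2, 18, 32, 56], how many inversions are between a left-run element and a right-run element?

Take each right-half value and tally the left-half values above it:
r = 2: 15, 17, 24, 33, 38, 47, 50 → 7
r = 18: 24, 33, 38, 47, 50 → 5
r = 32: 33, 38, 47, 50 → 4
r = 56: none → 0
Cross-inversions: 7 + 5 + 4 + 0 = 16

16 cross-inversions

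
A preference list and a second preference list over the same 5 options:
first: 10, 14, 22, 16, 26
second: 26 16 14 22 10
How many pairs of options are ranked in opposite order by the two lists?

9 pairs

Assign each item its position (1..5) in the first ordering, then rewrite the second ordering as that position sequence:
positions: 10→1, 14→2, 22→3, 16→4, 26→5
second ordering as positions: [5, 4, 2, 3, 1]
Discordant pairs = inversions in this position sequence.
5: 4, 2, 3, 1 → 4
4: 2, 3, 1 → 3
2: 1 → 1
3: 1 → 1
1: 0
Total: 4 + 3 + 1 + 1 + 0 = 9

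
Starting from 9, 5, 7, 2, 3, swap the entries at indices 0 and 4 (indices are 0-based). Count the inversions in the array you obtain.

Inversions: 3

Positions 0 and 4 hold 9 and 3; after swapping, the array is [3, 5, 7, 2, 9].
Element-by-element contributions:
3 → 2 → 1
5 → 2 → 1
7 → 2 → 1
2 → none → 0
9 → none → 0
Sum: 1 + 1 + 1 + 0 + 0 = 3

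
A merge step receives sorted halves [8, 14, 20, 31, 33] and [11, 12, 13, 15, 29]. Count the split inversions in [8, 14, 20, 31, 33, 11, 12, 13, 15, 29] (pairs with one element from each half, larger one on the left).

Take each right-half value and tally the left-half values above it:
r = 11: 14, 20, 31, 33 → 4
r = 12: 14, 20, 31, 33 → 4
r = 13: 14, 20, 31, 33 → 4
r = 15: 20, 31, 33 → 3
r = 29: 31, 33 → 2
Cross-inversions: 4 + 4 + 4 + 3 + 2 = 17

Split inversions: 17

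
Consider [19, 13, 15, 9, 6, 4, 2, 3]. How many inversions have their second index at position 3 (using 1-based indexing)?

1

The element at index 3 is 15.
Elements before it: 19, 13
Those larger than 15: 19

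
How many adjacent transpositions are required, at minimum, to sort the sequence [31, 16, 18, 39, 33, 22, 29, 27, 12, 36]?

Each adjacent swap fixes exactly one inversion, so the minimum swap count equals the number of inversions.
Count inversions — for each element, later elements that are smaller:
31: 16, 18, 22, 29, 27, 12 → 6
16: 12 → 1
18: 12 → 1
39: 33, 22, 29, 27, 12, 36 → 6
33: 22, 29, 27, 12 → 4
22: 12 → 1
29: 27, 12 → 2
27: 12 → 1
12: none → 0
36: none → 0
Total inversions: 6 + 1 + 1 + 6 + 4 + 1 + 2 + 1 + 0 + 0 = 22

22 swaps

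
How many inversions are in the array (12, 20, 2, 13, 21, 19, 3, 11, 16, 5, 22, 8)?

Sweep left to right; for each value list the smaller values that follow it:
12 → 2, 3, 11, 5, 8 → 5
20 → 2, 13, 19, 3, 11, 16, 5, 8 → 8
2 → none → 0
13 → 3, 11, 5, 8 → 4
21 → 19, 3, 11, 16, 5, 8 → 6
19 → 3, 11, 16, 5, 8 → 5
3 → none → 0
11 → 5, 8 → 2
16 → 5, 8 → 2
5 → none → 0
22 → 8 → 1
8 → none → 0
Sum: 5 + 8 + 0 + 4 + 6 + 5 + 0 + 2 + 2 + 0 + 1 + 0 = 33

33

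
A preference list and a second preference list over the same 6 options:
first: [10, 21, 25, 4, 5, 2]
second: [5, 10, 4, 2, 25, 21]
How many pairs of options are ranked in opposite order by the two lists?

Assign each item its position (1..6) in the first ordering, then rewrite the second ordering as that position sequence:
positions: 10→1, 21→2, 25→3, 4→4, 5→5, 2→6
second ordering as positions: [5, 1, 4, 6, 3, 2]
Discordant pairs = inversions in this position sequence.
5: 1, 4, 3, 2 → 4
1: 0
4: 3, 2 → 2
6: 3, 2 → 2
3: 2 → 1
2: 0
Total: 4 + 0 + 2 + 2 + 1 + 0 = 9

9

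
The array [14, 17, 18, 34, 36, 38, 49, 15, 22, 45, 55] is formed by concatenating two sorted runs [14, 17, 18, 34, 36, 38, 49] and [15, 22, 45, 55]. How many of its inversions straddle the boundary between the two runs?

Count, for every r in R, how many entries of L exceed r:
r = 15: 17, 18, 34, 36, 38, 49 → 6
r = 22: 34, 36, 38, 49 → 4
r = 45: 49 → 1
r = 55: none → 0
Cross-inversions: 6 + 4 + 1 + 0 = 11

There are 11 cross-inversions.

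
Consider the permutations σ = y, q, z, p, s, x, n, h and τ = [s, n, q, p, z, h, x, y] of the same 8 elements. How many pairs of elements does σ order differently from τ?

16

Assign each item its position (1..8) in the first ordering, then rewrite the second ordering as that position sequence:
positions: y→1, q→2, z→3, p→4, s→5, x→6, n→7, h→8
second ordering as positions: [5, 7, 2, 4, 3, 8, 6, 1]
Discordant pairs = inversions in this position sequence.
5: 2, 4, 3, 1 → 4
7: 2, 4, 3, 6, 1 → 5
2: 1 → 1
4: 3, 1 → 2
3: 1 → 1
8: 6, 1 → 2
6: 1 → 1
1: 0
Total: 4 + 5 + 1 + 2 + 1 + 2 + 1 + 0 = 16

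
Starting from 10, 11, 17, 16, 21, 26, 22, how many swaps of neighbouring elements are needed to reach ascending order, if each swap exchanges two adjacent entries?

The minimum number of adjacent swaps to sort an array equals its inversion count, since every such swap removes exactly one inversion.
Count inversions — for each element, later elements that are smaller:
10: none → 0
11: none → 0
17: 16 → 1
16: none → 0
21: none → 0
26: 22 → 1
22: none → 0
Total inversions: 0 + 0 + 1 + 0 + 0 + 1 + 0 = 2

2 adjacent swaps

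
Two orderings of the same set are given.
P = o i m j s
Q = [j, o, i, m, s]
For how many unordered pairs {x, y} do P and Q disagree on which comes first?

Disagreeing pairs: 3

Assign each item its position (1..5) in the first ordering, then rewrite the second ordering as that position sequence:
positions: o→1, i→2, m→3, j→4, s→5
second ordering as positions: [4, 1, 2, 3, 5]
Discordant pairs = inversions in this position sequence.
4: 1, 2, 3 → 3
1: 0
2: 0
3: 0
5: 0
Total: 3 + 0 + 0 + 0 + 0 = 3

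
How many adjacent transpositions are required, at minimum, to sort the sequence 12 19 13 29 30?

1

The minimum number of adjacent swaps to sort an array equals its inversion count, since every such swap removes exactly one inversion.
Count inversions — for each element, later elements that are smaller:
12: none → 0
19: 13 → 1
13: none → 0
29: none → 0
30: none → 0
Total inversions: 0 + 1 + 0 + 0 + 0 = 1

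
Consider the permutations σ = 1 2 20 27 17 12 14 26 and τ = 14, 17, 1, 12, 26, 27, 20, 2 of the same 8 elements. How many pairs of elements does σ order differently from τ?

Assign each item its position (1..8) in the first ordering, then rewrite the second ordering as that position sequence:
positions: 1→1, 2→2, 20→3, 27→4, 17→5, 12→6, 14→7, 26→8
second ordering as positions: [7, 5, 1, 6, 8, 4, 3, 2]
Discordant pairs = inversions in this position sequence.
7: 5, 1, 6, 4, 3, 2 → 6
5: 1, 4, 3, 2 → 4
1: 0
6: 4, 3, 2 → 3
8: 4, 3, 2 → 3
4: 3, 2 → 2
3: 2 → 1
2: 0
Total: 6 + 4 + 0 + 3 + 3 + 2 + 1 + 0 = 19

19 discordant pairs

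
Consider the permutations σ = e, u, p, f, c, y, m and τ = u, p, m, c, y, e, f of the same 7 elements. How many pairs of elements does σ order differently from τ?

10

Assign each item its position (1..7) in the first ordering, then rewrite the second ordering as that position sequence:
positions: e→1, u→2, p→3, f→4, c→5, y→6, m→7
second ordering as positions: [2, 3, 7, 5, 6, 1, 4]
Discordant pairs = inversions in this position sequence.
2: 1 → 1
3: 1 → 1
7: 5, 6, 1, 4 → 4
5: 1, 4 → 2
6: 1, 4 → 2
1: 0
4: 0
Total: 1 + 1 + 4 + 2 + 2 + 0 + 0 = 10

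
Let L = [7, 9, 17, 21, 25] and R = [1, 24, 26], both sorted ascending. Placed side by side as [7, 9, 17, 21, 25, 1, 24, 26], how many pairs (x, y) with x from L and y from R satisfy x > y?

6 cross-inversions

Count, for every r in R, how many entries of L exceed r:
r = 1: 7, 9, 17, 21, 25 → 5
r = 24: 25 → 1
r = 26: none → 0
Cross-inversions: 5 + 1 + 0 = 6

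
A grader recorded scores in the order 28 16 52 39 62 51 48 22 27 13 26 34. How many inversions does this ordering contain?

Element-by-element contributions:
28: 5
16: 1
52: 8
39: 5
62: 7
51: 6
48: 5
22: 1
27: 2
13: 0
26: 0
34: 0
Sum: 5 + 1 + 8 + 5 + 7 + 6 + 5 + 1 + 2 + 0 + 0 + 0 = 40

There are 40 inversions.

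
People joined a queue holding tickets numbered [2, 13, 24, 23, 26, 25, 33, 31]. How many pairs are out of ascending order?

Sweep left to right; for each value list the smaller values that follow it:
2 → none → 0
13 → none → 0
24 → 23 → 1
23 → none → 0
26 → 25 → 1
25 → none → 0
33 → 31 → 1
31 → none → 0
Sum: 0 + 0 + 1 + 0 + 1 + 0 + 1 + 0 = 3

Out-of-order pairs: 3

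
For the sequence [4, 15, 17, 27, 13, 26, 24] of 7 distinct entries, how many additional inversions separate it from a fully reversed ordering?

15 inversions short

Maximum inversions for 7 distinct elements is C(7, 2) = 7·6/2 = 21.
Current inversions — for each element, count later smaller elements:
4: 0
15: 1
17: 1
27: 3
13: 0
26: 1
24: 0
Current total: 0 + 1 + 1 + 3 + 0 + 1 + 0 = 6
Shortfall: 21 − 6 = 15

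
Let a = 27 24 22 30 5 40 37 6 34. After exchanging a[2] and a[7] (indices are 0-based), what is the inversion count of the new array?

Positions 2 and 7 hold 22 and 6; after swapping, the array is [27, 24, 6, 30, 5, 40, 37, 22, 34].
For each element, count later entries that are smaller:
27 → 24, 6, 5, 22 → 4
24 → 6, 5, 22 → 3
6 → 5 → 1
30 → 5, 22 → 2
5 → none → 0
40 → 37, 22, 34 → 3
37 → 22, 34 → 2
22 → none → 0
34 → none → 0
Sum: 4 + 3 + 1 + 2 + 0 + 3 + 2 + 0 + 0 = 15

Inversions: 15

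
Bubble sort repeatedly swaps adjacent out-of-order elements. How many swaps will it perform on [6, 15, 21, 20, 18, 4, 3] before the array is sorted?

14 swaps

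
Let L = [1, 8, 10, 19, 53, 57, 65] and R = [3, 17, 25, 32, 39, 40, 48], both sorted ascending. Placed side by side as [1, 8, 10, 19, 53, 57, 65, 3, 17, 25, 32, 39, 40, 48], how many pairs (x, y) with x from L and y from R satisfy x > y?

25

Take each right-half value and tally the left-half values above it:
r = 3: 8, 10, 19, 53, 57, 65 → 6
r = 17: 19, 53, 57, 65 → 4
r = 25: 53, 57, 65 → 3
r = 32: 53, 57, 65 → 3
r = 39: 53, 57, 65 → 3
r = 40: 53, 57, 65 → 3
r = 48: 53, 57, 65 → 3
Cross-inversions: 6 + 4 + 3 + 3 + 3 + 3 + 3 = 25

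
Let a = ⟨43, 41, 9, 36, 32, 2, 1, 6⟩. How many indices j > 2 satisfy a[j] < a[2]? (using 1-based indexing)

The element at index 2 is 41.
Elements after it: 9, 36, 32, 2, 1, 6
Those smaller than 41: 9, 36, 32, 2, 1, 6

6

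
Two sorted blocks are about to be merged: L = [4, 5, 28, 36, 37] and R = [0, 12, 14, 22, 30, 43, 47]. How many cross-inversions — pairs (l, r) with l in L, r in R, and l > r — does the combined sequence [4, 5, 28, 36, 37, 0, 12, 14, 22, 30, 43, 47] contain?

16

Count, for every r in R, how many entries of L exceed r:
r = 0: 4, 5, 28, 36, 37 → 5
r = 12: 28, 36, 37 → 3
r = 14: 28, 36, 37 → 3
r = 22: 28, 36, 37 → 3
r = 30: 36, 37 → 2
r = 43: none → 0
r = 47: none → 0
Cross-inversions: 5 + 3 + 3 + 3 + 2 + 0 + 0 = 16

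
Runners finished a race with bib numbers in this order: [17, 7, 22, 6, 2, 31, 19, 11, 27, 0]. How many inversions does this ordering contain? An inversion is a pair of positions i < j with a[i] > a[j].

Sweep left to right; for each value list the smaller values that follow it:
17: 5
7: 3
22: 5
6: 2
2: 1
31: 4
19: 2
11: 1
27: 1
0: 0
Sum: 5 + 3 + 5 + 2 + 1 + 4 + 2 + 1 + 1 + 0 = 24

24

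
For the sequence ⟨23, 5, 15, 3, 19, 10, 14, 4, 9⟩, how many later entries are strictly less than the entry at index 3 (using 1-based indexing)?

The element at index 3 is 15.
Elements after it: 3, 19, 10, 14, 4, 9
Those smaller than 15: 3, 10, 14, 4, 9

5 such elements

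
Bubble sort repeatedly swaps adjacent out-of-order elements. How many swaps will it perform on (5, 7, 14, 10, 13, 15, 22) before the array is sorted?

2

Each adjacent swap fixes exactly one inversion, so the minimum swap count equals the number of inversions.
Count inversions — for each element, later elements that are smaller:
5: none → 0
7: none → 0
14: 10, 13 → 2
10: none → 0
13: none → 0
15: none → 0
22: none → 0
Total inversions: 0 + 0 + 2 + 0 + 0 + 0 + 0 = 2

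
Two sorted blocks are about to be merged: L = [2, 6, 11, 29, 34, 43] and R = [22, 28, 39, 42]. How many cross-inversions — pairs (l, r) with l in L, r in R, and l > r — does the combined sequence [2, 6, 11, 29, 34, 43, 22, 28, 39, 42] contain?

8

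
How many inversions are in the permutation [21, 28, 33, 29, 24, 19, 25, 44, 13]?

Sweep left to right; for each value list the smaller values that follow it:
21 → 19, 13 → 2
28 → 24, 19, 25, 13 → 4
33 → 29, 24, 19, 25, 13 → 5
29 → 24, 19, 25, 13 → 4
24 → 19, 13 → 2
19 → 13 → 1
25 → 13 → 1
44 → 13 → 1
13 → none → 0
Sum: 2 + 4 + 5 + 4 + 2 + 1 + 1 + 1 + 0 = 20

20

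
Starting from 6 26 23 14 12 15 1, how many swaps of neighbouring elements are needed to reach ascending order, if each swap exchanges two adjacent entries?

14 swaps

Minimum adjacent swaps = number of inversions (each swap of adjacent out-of-order elements removes one inversion and no swap can remove more).
Count inversions — for each element, later elements that are smaller:
6: 1 → 1
26: 23, 14, 12, 15, 1 → 5
23: 14, 12, 15, 1 → 4
14: 12, 1 → 2
12: 1 → 1
15: 1 → 1
1: none → 0
Total inversions: 1 + 5 + 4 + 2 + 1 + 1 + 0 = 14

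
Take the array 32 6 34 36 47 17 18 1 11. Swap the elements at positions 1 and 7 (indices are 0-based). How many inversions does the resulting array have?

21

Positions 1 and 7 hold 6 and 1; after swapping, the array is [32, 1, 34, 36, 47, 17, 18, 6, 11].
For each element, count later entries that are smaller:
32: 5
1: 0
34: 4
36: 4
47: 4
17: 2
18: 2
6: 0
11: 0
Sum: 5 + 0 + 4 + 4 + 4 + 2 + 2 + 0 + 0 = 21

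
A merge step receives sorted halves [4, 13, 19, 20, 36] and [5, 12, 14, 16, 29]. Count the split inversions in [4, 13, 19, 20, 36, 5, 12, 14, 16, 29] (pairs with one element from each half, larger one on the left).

Cross-inversions: 15

Count, for every r in R, how many entries of L exceed r:
r = 5: 13, 19, 20, 36 → 4
r = 12: 13, 19, 20, 36 → 4
r = 14: 19, 20, 36 → 3
r = 16: 19, 20, 36 → 3
r = 29: 36 → 1
Cross-inversions: 4 + 4 + 3 + 3 + 1 = 15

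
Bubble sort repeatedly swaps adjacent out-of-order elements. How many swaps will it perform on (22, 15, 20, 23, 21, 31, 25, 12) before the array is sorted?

12

The minimum number of adjacent swaps to sort an array equals its inversion count, since every such swap removes exactly one inversion.
Count inversions — for each element, later elements that are smaller:
22: 15, 20, 21, 12 → 4
15: 12 → 1
20: 12 → 1
23: 21, 12 → 2
21: 12 → 1
31: 25, 12 → 2
25: 12 → 1
12: none → 0
Total inversions: 4 + 1 + 1 + 2 + 1 + 2 + 1 + 0 = 12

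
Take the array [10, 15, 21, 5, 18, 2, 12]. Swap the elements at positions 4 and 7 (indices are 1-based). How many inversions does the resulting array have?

Positions 4 and 7 hold 5 and 12; after swapping, the array is [10, 15, 21, 12, 18, 2, 5].
For each element, count later entries that are smaller:
10 → 2, 5 → 2
15 → 12, 2, 5 → 3
21 → 12, 18, 2, 5 → 4
12 → 2, 5 → 2
18 → 2, 5 → 2
2 → none → 0
5 → none → 0
Sum: 2 + 3 + 4 + 2 + 2 + 0 + 0 = 13

Inversions: 13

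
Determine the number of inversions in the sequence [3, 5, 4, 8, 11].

Out-of-order index pairs (0-indexed):
(1,2): 5 > 4
That's 1 pair.

Inversions: 1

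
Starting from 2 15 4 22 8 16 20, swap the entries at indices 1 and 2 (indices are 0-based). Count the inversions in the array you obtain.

Positions 1 and 2 hold 15 and 4; after swapping, the array is [2, 4, 15, 22, 8, 16, 20].
For each element, count later entries that are smaller:
2: 0
4: 0
15: 1
22: 3
8: 0
16: 0
20: 0
Sum: 0 + 0 + 1 + 3 + 0 + 0 + 0 = 4

4 inversions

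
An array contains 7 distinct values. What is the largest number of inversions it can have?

A reversed (strictly descending) arrangement makes every pair an inversion, giving C(7, 2) inversions.
C(7, 2) = 7·6/2 = 21

21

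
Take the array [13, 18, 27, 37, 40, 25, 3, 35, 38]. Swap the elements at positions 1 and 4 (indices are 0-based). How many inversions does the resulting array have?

Positions 1 and 4 hold 18 and 40; after swapping, the array is [13, 40, 27, 37, 18, 25, 3, 35, 38].
Element-by-element contributions:
13: 1
40: 7
27: 3
37: 4
18: 1
25: 1
3: 0
35: 0
38: 0
Sum: 1 + 7 + 3 + 4 + 1 + 1 + 0 + 0 + 0 = 17

17 inversions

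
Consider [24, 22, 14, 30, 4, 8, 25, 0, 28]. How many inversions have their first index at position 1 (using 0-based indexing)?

The element at index 1 is 22.
Elements after it: 14, 30, 4, 8, 25, 0, 28
Those smaller than 22: 14, 4, 8, 0

4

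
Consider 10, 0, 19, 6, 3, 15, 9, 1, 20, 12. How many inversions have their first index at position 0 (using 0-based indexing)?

The element at index 0 is 10.
Elements after it: 0, 19, 6, 3, 15, 9, 1, 20, 12
Those smaller than 10: 0, 6, 3, 9, 1

5 such elements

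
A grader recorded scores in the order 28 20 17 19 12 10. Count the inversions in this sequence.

14 inversions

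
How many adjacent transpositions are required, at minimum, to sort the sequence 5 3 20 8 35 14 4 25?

There are 10 swaps.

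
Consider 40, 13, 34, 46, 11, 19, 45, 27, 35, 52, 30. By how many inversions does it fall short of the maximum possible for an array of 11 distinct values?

Maximum inversions for 11 distinct elements is C(11, 2) = 11·10/2 = 55.
Current inversions — for each element, count later smaller elements:
40: 7
13: 1
34: 4
46: 6
11: 0
19: 0
45: 3
27: 0
35: 1
52: 1
30: 0
Current total: 7 + 1 + 4 + 6 + 0 + 0 + 3 + 0 + 1 + 1 + 0 = 23
Shortfall: 55 − 23 = 32

32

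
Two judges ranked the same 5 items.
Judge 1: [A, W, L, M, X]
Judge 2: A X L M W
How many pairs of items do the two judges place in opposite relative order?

5

Assign each item its position (1..5) in the first ordering, then rewrite the second ordering as that position sequence:
positions: A→1, W→2, L→3, M→4, X→5
second ordering as positions: [1, 5, 3, 4, 2]
Discordant pairs = inversions in this position sequence.
1: 0
5: 3, 4, 2 → 3
3: 2 → 1
4: 2 → 1
2: 0
Total: 0 + 3 + 1 + 1 + 0 = 5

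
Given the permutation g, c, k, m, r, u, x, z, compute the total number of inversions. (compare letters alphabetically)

Sweep left to right; for each value list the smaller values that follow it:
g: 1
c: 0
k: 0
m: 0
r: 0
u: 0
x: 0
z: 0
Sum: 1 + 0 + 0 + 0 + 0 + 0 + 0 + 0 = 1

1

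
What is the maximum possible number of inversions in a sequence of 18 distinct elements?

153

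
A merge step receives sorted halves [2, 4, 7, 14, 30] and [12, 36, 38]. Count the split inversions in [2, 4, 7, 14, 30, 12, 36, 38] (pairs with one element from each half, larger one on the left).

2

Take each right-half value and tally the left-half values above it:
r = 12: 14, 30 → 2
r = 36: none → 0
r = 38: none → 0
Cross-inversions: 2 + 0 + 0 = 2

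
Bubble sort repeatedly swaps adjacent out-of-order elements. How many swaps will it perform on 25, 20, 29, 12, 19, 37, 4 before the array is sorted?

Each adjacent swap fixes exactly one inversion, so the minimum swap count equals the number of inversions.
Count inversions — for each element, later elements that are smaller:
25: 20, 12, 19, 4 → 4
20: 12, 19, 4 → 3
29: 12, 19, 4 → 3
12: 4 → 1
19: 4 → 1
37: 4 → 1
4: none → 0
Total inversions: 4 + 3 + 3 + 1 + 1 + 1 + 0 = 13

13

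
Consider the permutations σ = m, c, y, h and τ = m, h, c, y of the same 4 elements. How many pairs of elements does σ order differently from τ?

2 discordant pairs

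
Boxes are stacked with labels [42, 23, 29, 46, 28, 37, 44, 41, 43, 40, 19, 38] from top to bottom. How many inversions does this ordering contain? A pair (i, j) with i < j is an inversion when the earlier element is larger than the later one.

Count, for each position, how many later elements it exceeds:
42 → 23, 29, 28, 37, 41, 40, 19, 38 → 8
23 → 19 → 1
29 → 28, 19 → 2
46 → 28, 37, 44, 41, 43, 40, 19, 38 → 8
28 → 19 → 1
37 → 19 → 1
44 → 41, 43, 40, 19, 38 → 5
41 → 40, 19, 38 → 3
43 → 40, 19, 38 → 3
40 → 19, 38 → 2
19 → none → 0
38 → none → 0
Sum: 8 + 1 + 2 + 8 + 1 + 1 + 5 + 3 + 3 + 2 + 0 + 0 = 34

34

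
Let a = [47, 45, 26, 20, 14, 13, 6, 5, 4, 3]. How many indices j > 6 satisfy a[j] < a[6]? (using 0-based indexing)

3 such elements

The element at index 6 is 6.
Elements after it: 5, 4, 3
Those smaller than 6: 5, 4, 3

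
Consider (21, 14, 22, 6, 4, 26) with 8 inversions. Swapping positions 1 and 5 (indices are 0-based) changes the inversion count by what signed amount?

+3

Positions 1 and 5 hold 14 and 26; after swapping, the array is [21, 26, 22, 6, 4, 14].
Count, for each position, how many later elements it exceeds:
21: 3
26: 4
22: 3
6: 1
4: 0
14: 0
Sum: 3 + 4 + 3 + 1 + 0 + 0 = 11
Change: 11 − 8 = +3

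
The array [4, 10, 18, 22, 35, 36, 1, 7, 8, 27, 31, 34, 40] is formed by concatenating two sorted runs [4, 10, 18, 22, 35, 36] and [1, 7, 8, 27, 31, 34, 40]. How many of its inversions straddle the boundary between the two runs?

22

Count, for every r in R, how many entries of L exceed r:
r = 1: 4, 10, 18, 22, 35, 36 → 6
r = 7: 10, 18, 22, 35, 36 → 5
r = 8: 10, 18, 22, 35, 36 → 5
r = 27: 35, 36 → 2
r = 31: 35, 36 → 2
r = 34: 35, 36 → 2
r = 40: none → 0
Cross-inversions: 6 + 5 + 5 + 2 + 2 + 2 + 0 = 22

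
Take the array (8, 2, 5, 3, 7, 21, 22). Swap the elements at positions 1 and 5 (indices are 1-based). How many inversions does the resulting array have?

4

Positions 1 and 5 hold 8 and 7; after swapping, the array is [7, 2, 5, 3, 8, 21, 22].
For each element, count later entries that are smaller:
7 → 2, 5, 3 → 3
2 → none → 0
5 → 3 → 1
3 → none → 0
8 → none → 0
21 → none → 0
22 → none → 0
Sum: 3 + 0 + 1 + 0 + 0 + 0 + 0 = 4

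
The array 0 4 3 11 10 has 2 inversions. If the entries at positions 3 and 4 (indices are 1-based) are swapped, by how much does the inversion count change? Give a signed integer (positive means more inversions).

+1

Positions 3 and 4 hold 3 and 11; after swapping, the array is [0, 4, 11, 3, 10].
Element-by-element contributions:
0 → none → 0
4 → 3 → 1
11 → 3, 10 → 2
3 → none → 0
10 → none → 0
Sum: 0 + 1 + 2 + 0 + 0 = 3
Change: 3 − 2 = +1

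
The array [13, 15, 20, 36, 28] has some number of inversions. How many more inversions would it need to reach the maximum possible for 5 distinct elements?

Maximum inversions for 5 distinct elements is C(5, 2) = 5·4/2 = 10.
Current inversions — for each element, count later smaller elements:
13: 0
15: 0
20: 0
36: 1
28: 0
Current total: 0 + 0 + 0 + 1 + 0 = 1
Shortfall: 10 − 1 = 9

9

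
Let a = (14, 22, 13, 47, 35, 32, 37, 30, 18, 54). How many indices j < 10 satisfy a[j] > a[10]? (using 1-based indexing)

0 such elements

The element at index 10 is 54.
Elements before it: 14, 22, 13, 47, 35, 32, 37, 30, 18
None of them are larger than 54.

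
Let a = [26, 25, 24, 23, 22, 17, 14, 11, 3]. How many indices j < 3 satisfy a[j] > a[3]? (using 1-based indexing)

The element at index 3 is 24.
Elements before it: 26, 25
Those larger than 24: 26, 25

2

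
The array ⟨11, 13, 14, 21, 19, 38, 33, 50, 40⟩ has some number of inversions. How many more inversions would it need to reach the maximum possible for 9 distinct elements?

Maximum inversions for 9 distinct elements is C(9, 2) = 9·8/2 = 36.
Current inversions — for each element, count later smaller elements:
11: 0
13: 0
14: 0
21: 1
19: 0
38: 1
33: 0
50: 1
40: 0
Current total: 0 + 0 + 0 + 1 + 0 + 1 + 0 + 1 + 0 = 3
Shortfall: 36 − 3 = 33

33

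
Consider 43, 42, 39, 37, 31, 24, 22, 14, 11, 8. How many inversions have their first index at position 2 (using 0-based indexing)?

The element at index 2 is 39.
Elements after it: 37, 31, 24, 22, 14, 11, 8
Those smaller than 39: 37, 31, 24, 22, 14, 11, 8

7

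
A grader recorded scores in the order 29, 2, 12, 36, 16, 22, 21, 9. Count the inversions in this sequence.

There are 15 out-of-order pairs.

Sweep left to right; for each value list the smaller values that follow it:
29: 6
2: 0
12: 1
36: 4
16: 1
22: 2
21: 1
9: 0
Sum: 6 + 0 + 1 + 4 + 1 + 2 + 1 + 0 = 15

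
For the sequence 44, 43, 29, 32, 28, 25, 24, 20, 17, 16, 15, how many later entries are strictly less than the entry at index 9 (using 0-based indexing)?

1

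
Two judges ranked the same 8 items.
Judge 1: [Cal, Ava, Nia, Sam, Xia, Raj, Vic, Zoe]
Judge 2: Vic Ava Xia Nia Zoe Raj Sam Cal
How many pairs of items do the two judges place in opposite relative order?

Assign each item its position (1..8) in the first ordering, then rewrite the second ordering as that position sequence:
positions: Cal→1, Ava→2, Nia→3, Sam→4, Xia→5, Raj→6, Vic→7, Zoe→8
second ordering as positions: [7, 2, 5, 3, 8, 6, 4, 1]
Discordant pairs = inversions in this position sequence.
7: 2, 5, 3, 6, 4, 1 → 6
2: 1 → 1
5: 3, 4, 1 → 3
3: 1 → 1
8: 6, 4, 1 → 3
6: 4, 1 → 2
4: 1 → 1
1: 0
Total: 6 + 1 + 3 + 1 + 3 + 2 + 1 + 0 = 17

There are 17 discordant pairs.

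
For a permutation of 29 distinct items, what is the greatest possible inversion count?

The maximum occurs when the array is in strictly decreasing order: every one of the C(29, 2) pairs is inverted.
C(29, 2) = 29·28/2 = 406

There are 406 inversions.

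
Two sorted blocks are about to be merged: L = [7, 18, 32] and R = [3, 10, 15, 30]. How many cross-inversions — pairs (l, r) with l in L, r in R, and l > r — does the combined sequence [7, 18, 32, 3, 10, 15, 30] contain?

Take each right-half value and tally the left-half values above it:
r = 3: 7, 18, 32 → 3
r = 10: 18, 32 → 2
r = 15: 18, 32 → 2
r = 30: 32 → 1
Cross-inversions: 3 + 2 + 2 + 1 = 8

8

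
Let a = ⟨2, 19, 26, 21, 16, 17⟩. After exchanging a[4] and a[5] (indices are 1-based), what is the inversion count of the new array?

6

Positions 4 and 5 hold 21 and 16; after swapping, the array is [2, 19, 26, 16, 21, 17].
For each element, count later entries that are smaller:
2: 0
19: 2
26: 3
16: 0
21: 1
17: 0
Sum: 0 + 2 + 3 + 0 + 1 + 0 = 6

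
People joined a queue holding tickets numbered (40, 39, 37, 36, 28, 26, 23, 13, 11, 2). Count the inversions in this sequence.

Element-by-element contributions:
40 → 39, 37, 36, 28, 26, 23, 13, 11, 2 → 9
39 → 37, 36, 28, 26, 23, 13, 11, 2 → 8
37 → 36, 28, 26, 23, 13, 11, 2 → 7
36 → 28, 26, 23, 13, 11, 2 → 6
28 → 26, 23, 13, 11, 2 → 5
26 → 23, 13, 11, 2 → 4
23 → 13, 11, 2 → 3
13 → 11, 2 → 2
11 → 2 → 1
2 → none → 0
Sum: 9 + 8 + 7 + 6 + 5 + 4 + 3 + 2 + 1 + 0 = 45

45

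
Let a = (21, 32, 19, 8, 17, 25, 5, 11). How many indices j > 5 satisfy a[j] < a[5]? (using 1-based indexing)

2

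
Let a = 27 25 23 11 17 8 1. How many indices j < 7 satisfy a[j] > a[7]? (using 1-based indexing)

The element at index 7 is 1.
Elements before it: 27, 25, 23, 11, 17, 8
Those larger than 1: 27, 25, 23, 11, 17, 8

6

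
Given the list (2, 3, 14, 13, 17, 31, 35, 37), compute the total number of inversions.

Inversions: 1

Sweep left to right; for each value list the smaller values that follow it:
2: 0
3: 0
14: 1
13: 0
17: 0
31: 0
35: 0
37: 0
Sum: 0 + 0 + 1 + 0 + 0 + 0 + 0 + 0 = 1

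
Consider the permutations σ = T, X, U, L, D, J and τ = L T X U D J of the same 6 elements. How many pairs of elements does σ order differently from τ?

Assign each item its position (1..6) in the first ordering, then rewrite the second ordering as that position sequence:
positions: T→1, X→2, U→3, L→4, D→5, J→6
second ordering as positions: [4, 1, 2, 3, 5, 6]
Discordant pairs = inversions in this position sequence.
4: 1, 2, 3 → 3
1: 0
2: 0
3: 0
5: 0
6: 0
Total: 3 + 0 + 0 + 0 + 0 + 0 = 3

3 discordant pairs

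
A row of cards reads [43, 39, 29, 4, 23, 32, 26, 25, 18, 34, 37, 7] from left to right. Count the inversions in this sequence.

41 inversions

For each element, count later entries that are smaller:
43 → 39, 29, 4, 23, 32, 26, 25, 18, 34, 37, 7 → 11
39 → 29, 4, 23, 32, 26, 25, 18, 34, 37, 7 → 10
29 → 4, 23, 26, 25, 18, 7 → 6
4 → none → 0
23 → 18, 7 → 2
32 → 26, 25, 18, 7 → 4
26 → 25, 18, 7 → 3
25 → 18, 7 → 2
18 → 7 → 1
34 → 7 → 1
37 → 7 → 1
7 → none → 0
Sum: 11 + 10 + 6 + 0 + 2 + 4 + 3 + 2 + 1 + 1 + 1 + 0 = 41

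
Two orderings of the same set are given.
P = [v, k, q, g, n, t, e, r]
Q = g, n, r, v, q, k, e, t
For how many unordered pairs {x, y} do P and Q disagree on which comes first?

13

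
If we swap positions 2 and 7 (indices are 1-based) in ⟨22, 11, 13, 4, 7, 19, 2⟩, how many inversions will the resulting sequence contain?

Positions 2 and 7 hold 11 and 2; after swapping, the array is [22, 2, 13, 4, 7, 19, 11].
For each element, count later entries that are smaller:
22: 6
2: 0
13: 3
4: 0
7: 0
19: 1
11: 0
Sum: 6 + 0 + 3 + 0 + 0 + 1 + 0 = 10

10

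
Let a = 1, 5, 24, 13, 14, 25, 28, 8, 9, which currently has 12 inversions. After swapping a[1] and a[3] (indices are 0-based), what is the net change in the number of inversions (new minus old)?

+1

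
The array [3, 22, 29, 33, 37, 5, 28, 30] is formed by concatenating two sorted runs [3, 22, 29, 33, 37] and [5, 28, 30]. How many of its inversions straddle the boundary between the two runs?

Count, for every r in R, how many entries of L exceed r:
r = 5: 22, 29, 33, 37 → 4
r = 28: 29, 33, 37 → 3
r = 30: 33, 37 → 2
Cross-inversions: 4 + 3 + 2 = 9

9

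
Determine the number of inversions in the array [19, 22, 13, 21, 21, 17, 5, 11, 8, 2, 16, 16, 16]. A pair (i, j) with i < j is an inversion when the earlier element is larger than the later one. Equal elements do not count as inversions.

Out-of-order pairs: 51

For each element, count later entries that are smaller:
19 → 13, 17, 5, 11, 8, 2, 16, 16, 16 → 9
22 → 13, 21, 21, 17, 5, 11, 8, 2, 16, 16, 16 → 11
13 → 5, 11, 8, 2 → 4
21 → 17, 5, 11, 8, 2, 16, 16, 16 → 8
21 → 17, 5, 11, 8, 2, 16, 16, 16 → 8
17 → 5, 11, 8, 2, 16, 16, 16 → 7
5 → 2 → 1
11 → 8, 2 → 2
8 → 2 → 1
2 → none → 0
16 → none → 0
16 → none → 0
16 → none → 0
Sum: 9 + 11 + 4 + 8 + 8 + 7 + 1 + 2 + 1 + 0 + 0 + 0 + 0 = 51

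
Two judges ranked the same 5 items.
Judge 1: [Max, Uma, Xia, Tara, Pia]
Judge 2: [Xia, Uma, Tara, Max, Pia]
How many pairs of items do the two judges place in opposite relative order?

Assign each item its position (1..5) in the first ordering, then rewrite the second ordering as that position sequence:
positions: Max→1, Uma→2, Xia→3, Tara→4, Pia→5
second ordering as positions: [3, 2, 4, 1, 5]
Discordant pairs = inversions in this position sequence.
3: 2, 1 → 2
2: 1 → 1
4: 1 → 1
1: 0
5: 0
Total: 2 + 1 + 1 + 0 + 0 = 4

4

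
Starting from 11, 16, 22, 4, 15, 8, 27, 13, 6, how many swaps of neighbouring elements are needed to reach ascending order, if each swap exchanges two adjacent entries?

Each adjacent swap fixes exactly one inversion, so the minimum swap count equals the number of inversions.
Count inversions — for each element, later elements that are smaller:
11: 4, 8, 6 → 3
16: 4, 15, 8, 13, 6 → 5
22: 4, 15, 8, 13, 6 → 5
4: none → 0
15: 8, 13, 6 → 3
8: 6 → 1
27: 13, 6 → 2
13: 6 → 1
6: none → 0
Total inversions: 3 + 5 + 5 + 0 + 3 + 1 + 2 + 1 + 0 = 20

20 swaps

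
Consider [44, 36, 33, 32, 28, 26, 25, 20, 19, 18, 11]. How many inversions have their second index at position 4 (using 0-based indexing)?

4

The element at index 4 is 28.
Elements before it: 44, 36, 33, 32
Those larger than 28: 44, 36, 33, 32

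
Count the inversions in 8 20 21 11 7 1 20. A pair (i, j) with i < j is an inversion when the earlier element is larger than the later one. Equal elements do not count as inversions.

Count, for each position, how many later elements it exceeds:
8: 2
20: 3
21: 4
11: 2
7: 1
1: 0
20: 0
Sum: 2 + 3 + 4 + 2 + 1 + 0 + 0 = 12

12 out-of-order pairs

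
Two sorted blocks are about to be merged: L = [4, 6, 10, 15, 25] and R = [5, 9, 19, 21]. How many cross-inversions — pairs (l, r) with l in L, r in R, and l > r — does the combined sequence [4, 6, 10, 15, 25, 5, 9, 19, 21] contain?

9 cross-inversions

Count, for every r in R, how many entries of L exceed r:
r = 5: 6, 10, 15, 25 → 4
r = 9: 10, 15, 25 → 3
r = 19: 25 → 1
r = 21: 25 → 1
Cross-inversions: 4 + 3 + 1 + 1 = 9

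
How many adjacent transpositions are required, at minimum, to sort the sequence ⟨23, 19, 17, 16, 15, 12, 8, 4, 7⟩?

35

The minimum number of adjacent swaps to sort an array equals its inversion count, since every such swap removes exactly one inversion.
Count inversions — for each element, later elements that are smaller:
23: 19, 17, 16, 15, 12, 8, 4, 7 → 8
19: 17, 16, 15, 12, 8, 4, 7 → 7
17: 16, 15, 12, 8, 4, 7 → 6
16: 15, 12, 8, 4, 7 → 5
15: 12, 8, 4, 7 → 4
12: 8, 4, 7 → 3
8: 4, 7 → 2
4: none → 0
7: none → 0
Total inversions: 8 + 7 + 6 + 5 + 4 + 3 + 2 + 0 + 0 = 35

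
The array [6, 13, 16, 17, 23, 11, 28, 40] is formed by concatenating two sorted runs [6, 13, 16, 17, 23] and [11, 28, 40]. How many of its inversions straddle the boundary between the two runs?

4 cross-inversions

Take each right-half value and tally the left-half values above it:
r = 11: 13, 16, 17, 23 → 4
r = 28: none → 0
r = 40: none → 0
Cross-inversions: 4 + 0 + 0 = 4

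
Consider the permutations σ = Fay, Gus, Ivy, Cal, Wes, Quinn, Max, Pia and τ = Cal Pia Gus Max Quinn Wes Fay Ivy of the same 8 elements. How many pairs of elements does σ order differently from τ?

Assign each item its position (1..8) in the first ordering, then rewrite the second ordering as that position sequence:
positions: Fay→1, Gus→2, Ivy→3, Cal→4, Wes→5, Quinn→6, Max→7, Pia→8
second ordering as positions: [4, 8, 2, 7, 6, 5, 1, 3]
Discordant pairs = inversions in this position sequence.
4: 2, 1, 3 → 3
8: 2, 7, 6, 5, 1, 3 → 6
2: 1 → 1
7: 6, 5, 1, 3 → 4
6: 5, 1, 3 → 3
5: 1, 3 → 2
1: 0
3: 0
Total: 3 + 6 + 1 + 4 + 3 + 2 + 0 + 0 = 19

Discordant pairs: 19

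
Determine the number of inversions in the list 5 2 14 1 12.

Sweep left to right; for each value list the smaller values that follow it:
5 → 2, 1 → 2
2 → 1 → 1
14 → 1, 12 → 2
1 → none → 0
12 → none → 0
Sum: 2 + 1 + 2 + 0 + 0 = 5

5 inversions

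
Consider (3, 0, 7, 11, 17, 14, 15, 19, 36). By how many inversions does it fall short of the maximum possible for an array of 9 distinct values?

Maximum inversions for 9 distinct elements is C(9, 2) = 9·8/2 = 36.
Current inversions — for each element, count later smaller elements:
3: 1
0: 0
7: 0
11: 0
17: 2
14: 0
15: 0
19: 0
36: 0
Current total: 1 + 0 + 0 + 0 + 2 + 0 + 0 + 0 + 0 = 3
Shortfall: 36 − 3 = 33

33 inversions short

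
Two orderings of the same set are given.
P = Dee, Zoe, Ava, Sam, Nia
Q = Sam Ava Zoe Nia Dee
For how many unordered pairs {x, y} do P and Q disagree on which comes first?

Assign each item its position (1..5) in the first ordering, then rewrite the second ordering as that position sequence:
positions: Dee→1, Zoe→2, Ava→3, Sam→4, Nia→5
second ordering as positions: [4, 3, 2, 5, 1]
Discordant pairs = inversions in this position sequence.
4: 3, 2, 1 → 3
3: 2, 1 → 2
2: 1 → 1
5: 1 → 1
1: 0
Total: 3 + 2 + 1 + 1 + 0 = 7

7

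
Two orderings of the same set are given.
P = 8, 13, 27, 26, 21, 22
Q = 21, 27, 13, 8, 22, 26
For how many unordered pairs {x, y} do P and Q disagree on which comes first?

8

Assign each item its position (1..6) in the first ordering, then rewrite the second ordering as that position sequence:
positions: 8→1, 13→2, 27→3, 26→4, 21→5, 22→6
second ordering as positions: [5, 3, 2, 1, 6, 4]
Discordant pairs = inversions in this position sequence.
5: 3, 2, 1, 4 → 4
3: 2, 1 → 2
2: 1 → 1
1: 0
6: 4 → 1
4: 0
Total: 4 + 2 + 1 + 0 + 1 + 0 = 8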